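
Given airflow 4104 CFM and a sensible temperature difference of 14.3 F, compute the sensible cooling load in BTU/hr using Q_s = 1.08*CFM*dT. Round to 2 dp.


Q = 1.08 * 4104 * 14.3 = 63382.18 BTU/hr

63382.18 BTU/hr


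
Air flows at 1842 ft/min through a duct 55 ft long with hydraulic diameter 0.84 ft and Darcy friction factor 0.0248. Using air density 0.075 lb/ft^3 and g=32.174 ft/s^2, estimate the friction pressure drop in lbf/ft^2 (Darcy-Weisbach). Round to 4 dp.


v_fps = 1842/60 = 30.7 ft/s
dp = 0.0248*(55/0.84)*0.075*30.7^2/(2*32.174) = 1.7838 lbf/ft^2

1.7838 lbf/ft^2


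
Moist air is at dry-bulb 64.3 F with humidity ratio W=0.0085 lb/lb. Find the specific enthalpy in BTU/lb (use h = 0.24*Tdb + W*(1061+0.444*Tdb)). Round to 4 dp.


h = 0.24*64.3 + 0.0085*(1061+0.444*64.3) = 24.6932 BTU/lb

24.6932 BTU/lb


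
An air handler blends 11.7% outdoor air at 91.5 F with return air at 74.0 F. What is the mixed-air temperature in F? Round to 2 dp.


T_mix = 74.0 + (11.7/100)*(91.5-74.0) = 76.05 F

76.05 F


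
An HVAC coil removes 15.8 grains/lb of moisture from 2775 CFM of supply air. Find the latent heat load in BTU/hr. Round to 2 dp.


Q = 0.68 * 2775 * 15.8 = 29814.60 BTU/hr

29814.60 BTU/hr


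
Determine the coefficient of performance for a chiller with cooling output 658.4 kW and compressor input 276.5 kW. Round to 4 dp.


COP = 658.4 / 276.5 = 2.3812

2.3812


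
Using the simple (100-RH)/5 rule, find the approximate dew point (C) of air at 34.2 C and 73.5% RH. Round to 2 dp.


Td = 34.2 - (100-73.5)/5 = 28.90 C

28.90 C


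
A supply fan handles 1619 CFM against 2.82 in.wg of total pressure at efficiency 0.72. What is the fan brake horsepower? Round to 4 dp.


BHP = 1619 * 2.82 / (6356 * 0.72) = 0.9977 hp

0.9977 hp


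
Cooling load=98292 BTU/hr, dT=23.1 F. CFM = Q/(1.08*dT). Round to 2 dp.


CFM = 98292 / (1.08 * 23.1) = 3939.87

3939.87 CFM


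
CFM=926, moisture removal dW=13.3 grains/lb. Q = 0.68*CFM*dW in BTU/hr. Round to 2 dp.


Q = 0.68 * 926 * 13.3 = 8374.74 BTU/hr

8374.74 BTU/hr


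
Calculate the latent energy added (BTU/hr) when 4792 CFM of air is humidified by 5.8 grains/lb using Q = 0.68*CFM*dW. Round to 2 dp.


Q = 0.68 * 4792 * 5.8 = 18899.65 BTU/hr

18899.65 BTU/hr


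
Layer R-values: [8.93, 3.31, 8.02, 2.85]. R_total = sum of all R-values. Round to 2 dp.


R_total = 8.93 + 3.31 + 8.02 + 2.85 = 23.11

23.11


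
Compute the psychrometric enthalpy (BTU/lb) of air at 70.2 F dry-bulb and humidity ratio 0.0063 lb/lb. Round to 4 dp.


h = 0.24*70.2 + 0.0063*(1061+0.444*70.2) = 23.7287 BTU/lb

23.7287 BTU/lb


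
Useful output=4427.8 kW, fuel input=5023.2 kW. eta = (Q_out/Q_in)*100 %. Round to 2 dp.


eta = (4427.8/5023.2)*100 = 88.15 %

88.15 %


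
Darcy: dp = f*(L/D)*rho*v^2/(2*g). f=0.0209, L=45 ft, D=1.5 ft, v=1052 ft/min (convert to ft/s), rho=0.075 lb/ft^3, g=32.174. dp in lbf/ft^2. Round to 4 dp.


v_fps = 1052/60 = 17.5333 ft/s
dp = 0.0209*(45/1.5)*0.075*17.5333^2/(2*32.174) = 0.2247 lbf/ft^2

0.2247 lbf/ft^2


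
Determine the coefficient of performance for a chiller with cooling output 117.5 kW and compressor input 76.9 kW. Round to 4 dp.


COP = 117.5 / 76.9 = 1.5280

1.5280


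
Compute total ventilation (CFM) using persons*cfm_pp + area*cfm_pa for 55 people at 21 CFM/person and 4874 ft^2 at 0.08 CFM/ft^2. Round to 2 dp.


Total = 55*21 + 4874*0.08 = 1544.92 CFM

1544.92 CFM


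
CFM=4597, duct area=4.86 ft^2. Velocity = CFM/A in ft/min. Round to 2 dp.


V = 4597 / 4.86 = 945.88 ft/min

945.88 ft/min


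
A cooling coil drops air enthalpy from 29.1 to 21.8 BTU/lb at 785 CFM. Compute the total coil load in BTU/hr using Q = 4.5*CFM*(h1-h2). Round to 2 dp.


Q = 4.5 * 785 * (29.1 - 21.8) = 25787.25 BTU/hr

25787.25 BTU/hr


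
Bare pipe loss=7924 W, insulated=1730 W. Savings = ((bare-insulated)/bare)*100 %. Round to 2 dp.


Savings = ((7924-1730)/7924)*100 = 78.17 %

78.17 %


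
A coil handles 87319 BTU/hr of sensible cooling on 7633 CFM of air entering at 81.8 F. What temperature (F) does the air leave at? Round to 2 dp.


dT = 87319/(1.08*7633) = 10.5923
T_leave = 81.8 - 10.5923 = 71.21 F

71.21 F


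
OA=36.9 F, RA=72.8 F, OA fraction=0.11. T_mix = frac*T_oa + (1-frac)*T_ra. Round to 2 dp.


T_mix = 0.11*36.9 + 0.89*72.8 = 68.85 F

68.85 F


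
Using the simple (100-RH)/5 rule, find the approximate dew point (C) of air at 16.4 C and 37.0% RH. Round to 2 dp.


Td = 16.4 - (100-37.0)/5 = 3.80 C

3.80 C


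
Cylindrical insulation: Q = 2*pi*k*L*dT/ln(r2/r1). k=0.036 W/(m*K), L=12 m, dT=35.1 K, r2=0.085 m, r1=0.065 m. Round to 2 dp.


Q = 2*pi*0.036*12*35.1/ln(0.085/0.065) = 355.15 W

355.15 W


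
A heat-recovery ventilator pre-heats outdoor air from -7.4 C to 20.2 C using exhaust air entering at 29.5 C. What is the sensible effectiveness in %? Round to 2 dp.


eff = (20.2-(-7.4))/(29.5-(-7.4))*100 = 74.80 %

74.80 %


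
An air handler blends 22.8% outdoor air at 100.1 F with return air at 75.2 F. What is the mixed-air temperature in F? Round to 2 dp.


T_mix = 75.2 + (22.8/100)*(100.1-75.2) = 80.88 F

80.88 F


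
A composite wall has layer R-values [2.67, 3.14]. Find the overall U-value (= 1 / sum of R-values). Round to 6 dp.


R_total = 2.67 + 3.14 = 5.81
U = 1/5.81 = 0.172117

0.172117


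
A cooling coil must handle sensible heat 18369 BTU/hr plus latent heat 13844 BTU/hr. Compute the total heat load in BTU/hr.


Qt = 18369 + 13844 = 32213 BTU/hr

32213 BTU/hr


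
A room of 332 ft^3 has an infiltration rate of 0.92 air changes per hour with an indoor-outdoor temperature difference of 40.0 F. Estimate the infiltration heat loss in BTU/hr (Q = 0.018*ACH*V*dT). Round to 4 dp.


Q = 0.018 * 0.92 * 332 * 40.0 = 219.9168 BTU/hr

219.9168 BTU/hr


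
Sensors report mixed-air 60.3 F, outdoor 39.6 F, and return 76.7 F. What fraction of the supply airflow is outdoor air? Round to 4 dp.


frac = (60.3 - 76.7) / (39.6 - 76.7) = 0.4420

0.4420


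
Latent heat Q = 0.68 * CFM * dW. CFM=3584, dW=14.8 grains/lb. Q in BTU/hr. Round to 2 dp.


Q = 0.68 * 3584 * 14.8 = 36069.38 BTU/hr

36069.38 BTU/hr


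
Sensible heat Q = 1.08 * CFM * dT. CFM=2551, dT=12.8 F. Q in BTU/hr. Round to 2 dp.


Q = 1.08 * 2551 * 12.8 = 35265.02 BTU/hr

35265.02 BTU/hr


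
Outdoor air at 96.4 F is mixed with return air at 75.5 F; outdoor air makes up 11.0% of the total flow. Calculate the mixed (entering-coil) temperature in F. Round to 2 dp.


T_mix = 75.5 + (11.0/100)*(96.4-75.5) = 77.80 F

77.80 F


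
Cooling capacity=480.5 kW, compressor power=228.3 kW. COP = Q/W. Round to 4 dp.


COP = 480.5 / 228.3 = 2.1047

2.1047


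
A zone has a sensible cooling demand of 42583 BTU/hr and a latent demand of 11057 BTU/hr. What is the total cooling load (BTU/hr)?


Qt = 42583 + 11057 = 53640 BTU/hr

53640 BTU/hr


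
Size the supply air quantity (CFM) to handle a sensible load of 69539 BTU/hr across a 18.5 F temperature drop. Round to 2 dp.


CFM = 69539 / (1.08 * 18.5) = 3480.43

3480.43 CFM


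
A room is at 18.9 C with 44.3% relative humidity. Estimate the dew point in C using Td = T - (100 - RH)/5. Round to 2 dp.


Td = 18.9 - (100-44.3)/5 = 7.76 C

7.76 C


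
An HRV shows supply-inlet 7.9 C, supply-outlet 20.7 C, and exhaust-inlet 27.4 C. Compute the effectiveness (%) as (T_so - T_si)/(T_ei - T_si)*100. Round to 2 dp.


eff = (20.7-7.9)/(27.4-7.9)*100 = 65.64 %

65.64 %


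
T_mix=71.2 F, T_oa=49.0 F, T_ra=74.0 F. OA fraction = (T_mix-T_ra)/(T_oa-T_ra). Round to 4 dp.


frac = (71.2 - 74.0) / (49.0 - 74.0) = 0.1120

0.1120


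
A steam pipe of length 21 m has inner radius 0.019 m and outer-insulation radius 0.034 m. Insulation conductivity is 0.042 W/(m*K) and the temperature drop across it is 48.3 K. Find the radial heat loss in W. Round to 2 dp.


Q = 2*pi*0.042*21*48.3/ln(0.034/0.019) = 459.97 W

459.97 W


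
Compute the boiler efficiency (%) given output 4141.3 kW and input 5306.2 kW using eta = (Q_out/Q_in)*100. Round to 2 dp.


eta = (4141.3/5306.2)*100 = 78.05 %

78.05 %


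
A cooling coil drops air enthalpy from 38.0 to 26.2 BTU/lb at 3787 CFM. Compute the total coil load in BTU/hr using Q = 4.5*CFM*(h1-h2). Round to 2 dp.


Q = 4.5 * 3787 * (38.0 - 26.2) = 201089.70 BTU/hr

201089.70 BTU/hr


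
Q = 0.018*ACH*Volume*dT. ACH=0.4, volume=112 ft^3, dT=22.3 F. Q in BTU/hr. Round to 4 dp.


Q = 0.018 * 0.4 * 112 * 22.3 = 17.9827 BTU/hr

17.9827 BTU/hr


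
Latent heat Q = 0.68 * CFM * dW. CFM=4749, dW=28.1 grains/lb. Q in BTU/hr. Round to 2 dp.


Q = 0.68 * 4749 * 28.1 = 90743.89 BTU/hr

90743.89 BTU/hr


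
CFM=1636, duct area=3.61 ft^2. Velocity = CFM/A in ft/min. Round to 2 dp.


V = 1636 / 3.61 = 453.19 ft/min

453.19 ft/min


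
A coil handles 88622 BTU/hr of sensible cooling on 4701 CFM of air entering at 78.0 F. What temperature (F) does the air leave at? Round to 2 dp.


dT = 88622/(1.08*4701) = 17.4553
T_leave = 78.0 - 17.4553 = 60.54 F

60.54 F


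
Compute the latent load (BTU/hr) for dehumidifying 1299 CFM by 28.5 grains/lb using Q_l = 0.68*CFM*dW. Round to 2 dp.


Q = 0.68 * 1299 * 28.5 = 25174.62 BTU/hr

25174.62 BTU/hr


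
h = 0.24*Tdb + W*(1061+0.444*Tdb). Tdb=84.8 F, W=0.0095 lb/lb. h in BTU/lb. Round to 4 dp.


h = 0.24*84.8 + 0.0095*(1061+0.444*84.8) = 30.7892 BTU/lb

30.7892 BTU/lb


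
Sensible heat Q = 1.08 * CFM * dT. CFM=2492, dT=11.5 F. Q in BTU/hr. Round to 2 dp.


Q = 1.08 * 2492 * 11.5 = 30950.64 BTU/hr

30950.64 BTU/hr


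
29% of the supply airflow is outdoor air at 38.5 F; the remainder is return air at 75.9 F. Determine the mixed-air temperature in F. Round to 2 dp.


T_mix = 0.29*38.5 + 0.71*75.9 = 65.05 F

65.05 F


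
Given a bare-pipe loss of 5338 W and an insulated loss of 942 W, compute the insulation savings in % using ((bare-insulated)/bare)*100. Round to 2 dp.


Savings = ((5338-942)/5338)*100 = 82.35 %

82.35 %


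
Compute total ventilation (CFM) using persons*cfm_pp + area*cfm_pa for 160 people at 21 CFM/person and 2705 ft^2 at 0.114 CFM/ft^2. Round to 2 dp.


Total = 160*21 + 2705*0.114 = 3668.37 CFM

3668.37 CFM


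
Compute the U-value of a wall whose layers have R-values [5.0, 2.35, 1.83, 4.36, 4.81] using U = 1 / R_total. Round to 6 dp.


R_total = 5.0 + 2.35 + 1.83 + 4.36 + 4.81 = 18.35
U = 1/18.35 = 0.054496

0.054496


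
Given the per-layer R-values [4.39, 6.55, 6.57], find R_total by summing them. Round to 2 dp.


R_total = 4.39 + 6.55 + 6.57 = 17.51

17.51


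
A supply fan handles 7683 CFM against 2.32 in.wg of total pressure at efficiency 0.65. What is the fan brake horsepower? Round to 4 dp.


BHP = 7683 * 2.32 / (6356 * 0.65) = 4.3144 hp

4.3144 hp


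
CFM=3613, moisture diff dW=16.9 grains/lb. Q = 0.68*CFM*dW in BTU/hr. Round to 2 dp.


Q = 0.68 * 3613 * 16.9 = 41520.60 BTU/hr

41520.60 BTU/hr


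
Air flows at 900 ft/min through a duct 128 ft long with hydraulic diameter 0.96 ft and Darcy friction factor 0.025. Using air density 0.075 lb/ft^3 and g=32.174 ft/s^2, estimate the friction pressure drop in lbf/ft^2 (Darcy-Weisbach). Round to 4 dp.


v_fps = 900/60 = 15.0 ft/s
dp = 0.025*(128/0.96)*0.075*15.0^2/(2*32.174) = 0.8742 lbf/ft^2

0.8742 lbf/ft^2


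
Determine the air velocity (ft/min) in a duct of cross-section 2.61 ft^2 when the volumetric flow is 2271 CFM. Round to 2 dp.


V = 2271 / 2.61 = 870.11 ft/min

870.11 ft/min


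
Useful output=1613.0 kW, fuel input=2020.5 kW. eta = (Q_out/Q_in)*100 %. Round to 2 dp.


eta = (1613.0/2020.5)*100 = 79.83 %

79.83 %


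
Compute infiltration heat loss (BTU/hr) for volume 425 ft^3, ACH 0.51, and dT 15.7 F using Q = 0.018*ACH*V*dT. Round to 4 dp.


Q = 0.018 * 0.51 * 425 * 15.7 = 61.2536 BTU/hr

61.2536 BTU/hr


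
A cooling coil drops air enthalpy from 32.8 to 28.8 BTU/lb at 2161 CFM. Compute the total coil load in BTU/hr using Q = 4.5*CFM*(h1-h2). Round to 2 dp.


Q = 4.5 * 2161 * (32.8 - 28.8) = 38898.00 BTU/hr

38898.00 BTU/hr


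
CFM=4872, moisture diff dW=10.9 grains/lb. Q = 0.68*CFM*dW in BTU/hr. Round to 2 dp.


Q = 0.68 * 4872 * 10.9 = 36111.26 BTU/hr

36111.26 BTU/hr


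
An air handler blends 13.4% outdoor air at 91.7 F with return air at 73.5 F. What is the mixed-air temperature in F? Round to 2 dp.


T_mix = 73.5 + (13.4/100)*(91.7-73.5) = 75.94 F

75.94 F


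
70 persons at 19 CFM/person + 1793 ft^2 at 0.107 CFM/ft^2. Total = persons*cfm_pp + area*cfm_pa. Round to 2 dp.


Total = 70*19 + 1793*0.107 = 1521.85 CFM

1521.85 CFM


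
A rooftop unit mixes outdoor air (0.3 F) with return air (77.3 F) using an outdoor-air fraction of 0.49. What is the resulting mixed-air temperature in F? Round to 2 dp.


T_mix = 0.49*0.3 + 0.51*77.3 = 39.57 F

39.57 F


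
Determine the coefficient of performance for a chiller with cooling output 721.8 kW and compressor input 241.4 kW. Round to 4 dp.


COP = 721.8 / 241.4 = 2.9901

2.9901


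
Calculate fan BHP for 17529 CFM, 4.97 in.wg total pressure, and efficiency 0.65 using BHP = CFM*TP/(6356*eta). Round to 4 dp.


BHP = 17529 * 4.97 / (6356 * 0.65) = 21.0871 hp

21.0871 hp


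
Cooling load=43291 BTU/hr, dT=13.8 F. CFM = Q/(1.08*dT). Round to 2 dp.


CFM = 43291 / (1.08 * 13.8) = 2904.66

2904.66 CFM


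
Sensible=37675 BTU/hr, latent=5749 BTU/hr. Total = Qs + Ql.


Qt = 37675 + 5749 = 43424 BTU/hr

43424 BTU/hr


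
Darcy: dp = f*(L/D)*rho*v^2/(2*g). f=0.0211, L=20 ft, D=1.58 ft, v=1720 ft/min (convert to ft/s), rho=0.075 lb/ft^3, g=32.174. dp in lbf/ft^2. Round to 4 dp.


v_fps = 1720/60 = 28.6667 ft/s
dp = 0.0211*(20/1.58)*0.075*28.6667^2/(2*32.174) = 0.2558 lbf/ft^2

0.2558 lbf/ft^2


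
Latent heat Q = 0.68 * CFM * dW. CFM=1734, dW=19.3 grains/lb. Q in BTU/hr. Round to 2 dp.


Q = 0.68 * 1734 * 19.3 = 22757.02 BTU/hr

22757.02 BTU/hr


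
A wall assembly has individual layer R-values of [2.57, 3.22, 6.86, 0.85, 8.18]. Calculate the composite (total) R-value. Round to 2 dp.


R_total = 2.57 + 3.22 + 6.86 + 0.85 + 8.18 = 21.68

21.68


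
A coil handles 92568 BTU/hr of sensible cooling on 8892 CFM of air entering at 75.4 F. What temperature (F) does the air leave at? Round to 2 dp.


dT = 92568/(1.08*8892) = 9.6391
T_leave = 75.4 - 9.6391 = 65.76 F

65.76 F


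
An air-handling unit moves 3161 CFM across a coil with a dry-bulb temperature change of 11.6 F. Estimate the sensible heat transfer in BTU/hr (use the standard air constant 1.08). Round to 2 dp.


Q = 1.08 * 3161 * 11.6 = 39601.01 BTU/hr

39601.01 BTU/hr


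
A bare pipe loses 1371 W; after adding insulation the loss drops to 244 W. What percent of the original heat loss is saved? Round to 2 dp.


Savings = ((1371-244)/1371)*100 = 82.20 %

82.20 %


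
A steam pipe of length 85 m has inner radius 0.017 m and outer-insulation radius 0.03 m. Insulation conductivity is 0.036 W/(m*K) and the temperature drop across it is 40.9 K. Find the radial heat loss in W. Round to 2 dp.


Q = 2*pi*0.036*85*40.9/ln(0.03/0.017) = 1384.49 W

1384.49 W


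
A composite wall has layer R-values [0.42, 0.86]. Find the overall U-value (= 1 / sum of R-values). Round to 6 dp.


R_total = 0.42 + 0.86 = 1.28
U = 1/1.28 = 0.781250

0.781250


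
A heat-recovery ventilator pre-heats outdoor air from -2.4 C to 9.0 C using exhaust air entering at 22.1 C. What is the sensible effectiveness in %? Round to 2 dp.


eff = (9.0-(-2.4))/(22.1-(-2.4))*100 = 46.53 %

46.53 %


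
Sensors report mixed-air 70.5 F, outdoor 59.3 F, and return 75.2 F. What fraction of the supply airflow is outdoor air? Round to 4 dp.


frac = (70.5 - 75.2) / (59.3 - 75.2) = 0.2956

0.2956


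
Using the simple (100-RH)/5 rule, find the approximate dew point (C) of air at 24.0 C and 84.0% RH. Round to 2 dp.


Td = 24.0 - (100-84.0)/5 = 20.80 C

20.80 C


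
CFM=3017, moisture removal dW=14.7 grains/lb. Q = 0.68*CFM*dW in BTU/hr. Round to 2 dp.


Q = 0.68 * 3017 * 14.7 = 30157.93 BTU/hr

30157.93 BTU/hr


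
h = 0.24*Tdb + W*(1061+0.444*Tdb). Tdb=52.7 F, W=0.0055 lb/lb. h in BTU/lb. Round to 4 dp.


h = 0.24*52.7 + 0.0055*(1061+0.444*52.7) = 18.6122 BTU/lb

18.6122 BTU/lb


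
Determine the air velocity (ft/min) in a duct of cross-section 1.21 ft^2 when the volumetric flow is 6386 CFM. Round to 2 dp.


V = 6386 / 1.21 = 5277.69 ft/min

5277.69 ft/min


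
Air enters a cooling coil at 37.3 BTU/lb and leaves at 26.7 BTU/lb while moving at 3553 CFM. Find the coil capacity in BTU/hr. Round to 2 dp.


Q = 4.5 * 3553 * (37.3 - 26.7) = 169478.10 BTU/hr

169478.10 BTU/hr


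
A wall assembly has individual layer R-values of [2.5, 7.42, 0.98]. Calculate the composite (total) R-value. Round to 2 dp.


R_total = 2.5 + 7.42 + 0.98 = 10.90

10.90


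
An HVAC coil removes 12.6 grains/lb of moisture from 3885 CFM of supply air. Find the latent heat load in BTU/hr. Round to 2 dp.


Q = 0.68 * 3885 * 12.6 = 33286.68 BTU/hr

33286.68 BTU/hr


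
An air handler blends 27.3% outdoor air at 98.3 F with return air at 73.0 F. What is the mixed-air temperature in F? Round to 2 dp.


T_mix = 73.0 + (27.3/100)*(98.3-73.0) = 79.91 F

79.91 F


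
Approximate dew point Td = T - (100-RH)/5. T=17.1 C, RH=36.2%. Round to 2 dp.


Td = 17.1 - (100-36.2)/5 = 4.34 C

4.34 C


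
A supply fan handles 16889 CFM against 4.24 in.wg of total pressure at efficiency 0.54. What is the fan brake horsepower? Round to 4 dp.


BHP = 16889 * 4.24 / (6356 * 0.54) = 20.8637 hp

20.8637 hp


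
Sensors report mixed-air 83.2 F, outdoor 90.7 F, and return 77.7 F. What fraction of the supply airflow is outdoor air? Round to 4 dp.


frac = (83.2 - 77.7) / (90.7 - 77.7) = 0.4231

0.4231


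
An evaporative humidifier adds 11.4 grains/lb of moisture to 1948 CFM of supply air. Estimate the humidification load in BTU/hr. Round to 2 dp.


Q = 0.68 * 1948 * 11.4 = 15100.90 BTU/hr

15100.90 BTU/hr


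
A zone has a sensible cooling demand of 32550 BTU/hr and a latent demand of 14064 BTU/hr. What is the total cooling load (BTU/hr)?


Qt = 32550 + 14064 = 46614 BTU/hr

46614 BTU/hr


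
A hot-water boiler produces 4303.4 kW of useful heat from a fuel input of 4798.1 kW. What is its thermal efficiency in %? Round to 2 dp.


eta = (4303.4/4798.1)*100 = 89.69 %

89.69 %


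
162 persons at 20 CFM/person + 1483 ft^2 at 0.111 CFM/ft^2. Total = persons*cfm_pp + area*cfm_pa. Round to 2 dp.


Total = 162*20 + 1483*0.111 = 3404.61 CFM

3404.61 CFM


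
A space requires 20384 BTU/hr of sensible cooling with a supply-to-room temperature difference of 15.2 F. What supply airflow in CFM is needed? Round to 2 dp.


CFM = 20384 / (1.08 * 15.2) = 1241.72

1241.72 CFM


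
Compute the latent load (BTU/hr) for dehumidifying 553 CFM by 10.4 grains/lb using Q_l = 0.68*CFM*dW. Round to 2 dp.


Q = 0.68 * 553 * 10.4 = 3910.82 BTU/hr

3910.82 BTU/hr


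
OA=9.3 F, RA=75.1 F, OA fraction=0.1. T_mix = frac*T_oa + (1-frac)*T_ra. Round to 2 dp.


T_mix = 0.1*9.3 + 0.9*75.1 = 68.52 F

68.52 F


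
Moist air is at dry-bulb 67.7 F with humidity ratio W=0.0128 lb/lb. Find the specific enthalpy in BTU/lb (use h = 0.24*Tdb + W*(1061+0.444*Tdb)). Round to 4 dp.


h = 0.24*67.7 + 0.0128*(1061+0.444*67.7) = 30.2136 BTU/lb

30.2136 BTU/lb


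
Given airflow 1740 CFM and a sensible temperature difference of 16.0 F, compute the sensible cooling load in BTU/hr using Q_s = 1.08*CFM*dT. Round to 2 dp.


Q = 1.08 * 1740 * 16.0 = 30067.20 BTU/hr

30067.20 BTU/hr


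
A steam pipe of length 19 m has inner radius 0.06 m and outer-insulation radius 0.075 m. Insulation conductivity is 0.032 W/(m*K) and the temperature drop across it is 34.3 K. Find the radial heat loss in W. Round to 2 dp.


Q = 2*pi*0.032*19*34.3/ln(0.075/0.06) = 587.21 W

587.21 W


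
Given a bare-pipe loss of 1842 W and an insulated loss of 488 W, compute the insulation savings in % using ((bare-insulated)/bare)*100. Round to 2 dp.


Savings = ((1842-488)/1842)*100 = 73.51 %

73.51 %


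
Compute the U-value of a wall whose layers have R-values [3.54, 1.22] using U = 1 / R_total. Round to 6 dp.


R_total = 3.54 + 1.22 = 4.76
U = 1/4.76 = 0.210084

0.210084


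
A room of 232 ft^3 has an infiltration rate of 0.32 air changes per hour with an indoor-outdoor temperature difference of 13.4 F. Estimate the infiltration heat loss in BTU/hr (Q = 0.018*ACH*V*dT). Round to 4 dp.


Q = 0.018 * 0.32 * 232 * 13.4 = 17.9067 BTU/hr

17.9067 BTU/hr


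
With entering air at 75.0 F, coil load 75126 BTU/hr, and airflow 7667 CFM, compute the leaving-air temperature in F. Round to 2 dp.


dT = 75126/(1.08*7667) = 9.0728
T_leave = 75.0 - 9.0728 = 65.93 F

65.93 F


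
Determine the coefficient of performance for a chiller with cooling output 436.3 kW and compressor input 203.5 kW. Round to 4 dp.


COP = 436.3 / 203.5 = 2.1440

2.1440


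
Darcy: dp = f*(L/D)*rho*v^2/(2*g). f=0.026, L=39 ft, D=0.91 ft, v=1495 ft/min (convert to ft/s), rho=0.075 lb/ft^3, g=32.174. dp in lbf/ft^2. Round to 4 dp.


v_fps = 1495/60 = 24.9167 ft/s
dp = 0.026*(39/0.91)*0.075*24.9167^2/(2*32.174) = 0.8063 lbf/ft^2

0.8063 lbf/ft^2


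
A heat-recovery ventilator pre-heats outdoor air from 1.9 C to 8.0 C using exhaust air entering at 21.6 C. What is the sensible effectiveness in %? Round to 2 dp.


eff = (8.0-1.9)/(21.6-1.9)*100 = 30.96 %

30.96 %


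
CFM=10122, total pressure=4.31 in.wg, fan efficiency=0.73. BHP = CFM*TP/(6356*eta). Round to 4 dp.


BHP = 10122 * 4.31 / (6356 * 0.73) = 9.4024 hp

9.4024 hp


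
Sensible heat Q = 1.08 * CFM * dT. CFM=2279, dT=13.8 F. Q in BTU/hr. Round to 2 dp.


Q = 1.08 * 2279 * 13.8 = 33966.22 BTU/hr

33966.22 BTU/hr


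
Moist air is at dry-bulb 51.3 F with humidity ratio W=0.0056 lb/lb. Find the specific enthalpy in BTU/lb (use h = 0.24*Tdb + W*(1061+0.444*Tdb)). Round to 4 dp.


h = 0.24*51.3 + 0.0056*(1061+0.444*51.3) = 18.3812 BTU/lb

18.3812 BTU/lb


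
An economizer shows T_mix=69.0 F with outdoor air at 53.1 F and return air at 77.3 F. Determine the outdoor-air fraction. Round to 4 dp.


frac = (69.0 - 77.3) / (53.1 - 77.3) = 0.3430

0.3430


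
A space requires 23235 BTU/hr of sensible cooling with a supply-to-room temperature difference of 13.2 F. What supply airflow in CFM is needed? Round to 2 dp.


CFM = 23235 / (1.08 * 13.2) = 1629.84

1629.84 CFM


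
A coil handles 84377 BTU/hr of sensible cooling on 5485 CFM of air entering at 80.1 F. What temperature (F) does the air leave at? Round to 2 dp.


dT = 84377/(1.08*5485) = 14.2437
T_leave = 80.1 - 14.2437 = 65.86 F

65.86 F


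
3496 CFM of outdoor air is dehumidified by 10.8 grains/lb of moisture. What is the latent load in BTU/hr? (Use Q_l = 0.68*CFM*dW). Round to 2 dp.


Q = 0.68 * 3496 * 10.8 = 25674.62 BTU/hr

25674.62 BTU/hr


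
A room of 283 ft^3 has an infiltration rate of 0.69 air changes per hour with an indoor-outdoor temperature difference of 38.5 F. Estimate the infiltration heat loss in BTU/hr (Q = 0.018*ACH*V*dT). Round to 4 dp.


Q = 0.018 * 0.69 * 283 * 38.5 = 135.3221 BTU/hr

135.3221 BTU/hr


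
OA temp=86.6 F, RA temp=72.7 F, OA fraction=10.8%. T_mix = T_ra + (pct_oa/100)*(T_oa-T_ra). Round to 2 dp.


T_mix = 72.7 + (10.8/100)*(86.6-72.7) = 74.20 F

74.20 F


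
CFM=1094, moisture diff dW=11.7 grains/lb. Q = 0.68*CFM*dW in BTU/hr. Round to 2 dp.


Q = 0.68 * 1094 * 11.7 = 8703.86 BTU/hr

8703.86 BTU/hr


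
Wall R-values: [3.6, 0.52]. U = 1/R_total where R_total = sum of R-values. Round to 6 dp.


R_total = 3.6 + 0.52 = 4.12
U = 1/4.12 = 0.242718

0.242718


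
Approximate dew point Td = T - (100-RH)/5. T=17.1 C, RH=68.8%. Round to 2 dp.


Td = 17.1 - (100-68.8)/5 = 10.86 C

10.86 C


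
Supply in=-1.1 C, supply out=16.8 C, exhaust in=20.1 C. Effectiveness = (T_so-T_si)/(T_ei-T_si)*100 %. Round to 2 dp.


eff = (16.8-(-1.1))/(20.1-(-1.1))*100 = 84.43 %

84.43 %


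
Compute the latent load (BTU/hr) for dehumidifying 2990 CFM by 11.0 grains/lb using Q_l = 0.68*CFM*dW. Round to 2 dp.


Q = 0.68 * 2990 * 11.0 = 22365.20 BTU/hr

22365.20 BTU/hr


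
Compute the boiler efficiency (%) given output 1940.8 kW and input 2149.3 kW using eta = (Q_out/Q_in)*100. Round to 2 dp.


eta = (1940.8/2149.3)*100 = 90.30 %

90.30 %


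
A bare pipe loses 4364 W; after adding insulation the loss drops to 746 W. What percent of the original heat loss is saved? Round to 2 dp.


Savings = ((4364-746)/4364)*100 = 82.91 %

82.91 %


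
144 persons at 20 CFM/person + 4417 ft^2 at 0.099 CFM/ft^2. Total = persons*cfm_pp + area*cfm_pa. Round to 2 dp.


Total = 144*20 + 4417*0.099 = 3317.28 CFM

3317.28 CFM


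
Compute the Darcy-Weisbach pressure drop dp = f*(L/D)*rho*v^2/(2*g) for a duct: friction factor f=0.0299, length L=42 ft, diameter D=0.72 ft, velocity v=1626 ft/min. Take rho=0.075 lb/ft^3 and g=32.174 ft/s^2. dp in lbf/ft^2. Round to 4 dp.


v_fps = 1626/60 = 27.1 ft/s
dp = 0.0299*(42/0.72)*0.075*27.1^2/(2*32.174) = 1.4930 lbf/ft^2

1.4930 lbf/ft^2


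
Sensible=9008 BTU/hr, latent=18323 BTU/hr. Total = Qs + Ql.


Qt = 9008 + 18323 = 27331 BTU/hr

27331 BTU/hr


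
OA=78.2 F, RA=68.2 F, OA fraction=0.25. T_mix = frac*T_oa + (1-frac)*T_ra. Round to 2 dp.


T_mix = 0.25*78.2 + 0.75*68.2 = 70.70 F

70.70 F


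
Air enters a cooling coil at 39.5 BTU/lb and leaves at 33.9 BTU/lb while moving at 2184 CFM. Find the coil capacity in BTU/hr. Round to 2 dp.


Q = 4.5 * 2184 * (39.5 - 33.9) = 55036.80 BTU/hr

55036.80 BTU/hr


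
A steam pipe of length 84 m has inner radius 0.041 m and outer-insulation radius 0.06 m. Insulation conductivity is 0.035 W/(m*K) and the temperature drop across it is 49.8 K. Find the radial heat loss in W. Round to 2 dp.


Q = 2*pi*0.035*84*49.8/ln(0.06/0.041) = 2415.97 W

2415.97 W


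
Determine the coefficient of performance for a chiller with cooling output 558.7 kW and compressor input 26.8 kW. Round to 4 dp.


COP = 558.7 / 26.8 = 20.8470

20.8470


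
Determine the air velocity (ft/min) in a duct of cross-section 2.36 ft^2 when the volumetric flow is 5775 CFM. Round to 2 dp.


V = 5775 / 2.36 = 2447.03 ft/min

2447.03 ft/min


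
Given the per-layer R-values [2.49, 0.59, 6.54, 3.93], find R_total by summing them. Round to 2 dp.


R_total = 2.49 + 0.59 + 6.54 + 3.93 = 13.55

13.55


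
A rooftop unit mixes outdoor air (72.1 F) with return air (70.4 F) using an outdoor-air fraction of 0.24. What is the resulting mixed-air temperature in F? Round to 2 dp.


T_mix = 0.24*72.1 + 0.76*70.4 = 70.81 F

70.81 F


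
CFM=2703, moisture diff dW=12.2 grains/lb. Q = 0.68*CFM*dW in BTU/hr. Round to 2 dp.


Q = 0.68 * 2703 * 12.2 = 22424.09 BTU/hr

22424.09 BTU/hr


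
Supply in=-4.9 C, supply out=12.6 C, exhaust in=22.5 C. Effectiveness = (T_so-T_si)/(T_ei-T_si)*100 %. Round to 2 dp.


eff = (12.6-(-4.9))/(22.5-(-4.9))*100 = 63.87 %

63.87 %


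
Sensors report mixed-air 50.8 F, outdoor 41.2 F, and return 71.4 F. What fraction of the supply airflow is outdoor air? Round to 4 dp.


frac = (50.8 - 71.4) / (41.2 - 71.4) = 0.6821

0.6821


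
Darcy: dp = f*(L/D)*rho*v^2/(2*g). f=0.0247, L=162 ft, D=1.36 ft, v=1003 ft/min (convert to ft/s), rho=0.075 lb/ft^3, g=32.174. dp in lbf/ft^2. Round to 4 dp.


v_fps = 1003/60 = 16.7167 ft/s
dp = 0.0247*(162/1.36)*0.075*16.7167^2/(2*32.174) = 0.9583 lbf/ft^2

0.9583 lbf/ft^2


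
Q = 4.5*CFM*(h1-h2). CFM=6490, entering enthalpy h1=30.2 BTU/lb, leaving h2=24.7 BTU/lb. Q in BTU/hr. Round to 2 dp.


Q = 4.5 * 6490 * (30.2 - 24.7) = 160627.50 BTU/hr

160627.50 BTU/hr


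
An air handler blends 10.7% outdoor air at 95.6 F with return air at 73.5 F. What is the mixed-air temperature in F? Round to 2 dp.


T_mix = 73.5 + (10.7/100)*(95.6-73.5) = 75.86 F

75.86 F


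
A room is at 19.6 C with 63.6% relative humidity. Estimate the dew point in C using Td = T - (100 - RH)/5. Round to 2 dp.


Td = 19.6 - (100-63.6)/5 = 12.32 C

12.32 C


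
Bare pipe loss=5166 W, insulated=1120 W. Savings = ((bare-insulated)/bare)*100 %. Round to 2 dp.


Savings = ((5166-1120)/5166)*100 = 78.32 %

78.32 %


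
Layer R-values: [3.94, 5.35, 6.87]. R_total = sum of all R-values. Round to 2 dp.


R_total = 3.94 + 5.35 + 6.87 = 16.16

16.16


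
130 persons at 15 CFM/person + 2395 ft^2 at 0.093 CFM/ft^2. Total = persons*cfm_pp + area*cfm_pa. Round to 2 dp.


Total = 130*15 + 2395*0.093 = 2172.74 CFM

2172.74 CFM


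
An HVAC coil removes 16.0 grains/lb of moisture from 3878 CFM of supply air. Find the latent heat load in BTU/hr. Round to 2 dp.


Q = 0.68 * 3878 * 16.0 = 42192.64 BTU/hr

42192.64 BTU/hr


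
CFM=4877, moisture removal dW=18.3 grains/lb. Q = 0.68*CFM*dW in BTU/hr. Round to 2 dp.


Q = 0.68 * 4877 * 18.3 = 60689.39 BTU/hr

60689.39 BTU/hr


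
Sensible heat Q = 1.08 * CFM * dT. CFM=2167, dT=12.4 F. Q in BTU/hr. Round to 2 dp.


Q = 1.08 * 2167 * 12.4 = 29020.46 BTU/hr

29020.46 BTU/hr


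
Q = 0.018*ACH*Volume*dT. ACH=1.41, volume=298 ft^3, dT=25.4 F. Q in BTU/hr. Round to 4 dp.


Q = 0.018 * 1.41 * 298 * 25.4 = 192.1063 BTU/hr

192.1063 BTU/hr


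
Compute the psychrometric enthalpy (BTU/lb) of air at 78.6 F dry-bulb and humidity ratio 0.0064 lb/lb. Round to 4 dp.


h = 0.24*78.6 + 0.0064*(1061+0.444*78.6) = 25.8777 BTU/lb

25.8777 BTU/lb


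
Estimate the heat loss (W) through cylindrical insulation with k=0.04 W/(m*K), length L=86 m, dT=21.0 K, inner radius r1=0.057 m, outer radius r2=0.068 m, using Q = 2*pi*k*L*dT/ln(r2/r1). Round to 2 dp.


Q = 2*pi*0.04*86*21.0/ln(0.068/0.057) = 2572.29 W

2572.29 W


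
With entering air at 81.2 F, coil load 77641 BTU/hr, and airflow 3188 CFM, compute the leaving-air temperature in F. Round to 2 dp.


dT = 77641/(1.08*3188) = 22.5501
T_leave = 81.2 - 22.5501 = 58.65 F

58.65 F


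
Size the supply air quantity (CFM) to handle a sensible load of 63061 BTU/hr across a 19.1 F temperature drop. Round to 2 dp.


CFM = 63061 / (1.08 * 19.1) = 3057.06

3057.06 CFM


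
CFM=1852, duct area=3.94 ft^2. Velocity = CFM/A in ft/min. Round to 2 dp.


V = 1852 / 3.94 = 470.05 ft/min

470.05 ft/min


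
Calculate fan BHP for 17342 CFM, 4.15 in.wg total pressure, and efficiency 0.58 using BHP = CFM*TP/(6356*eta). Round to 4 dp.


BHP = 17342 * 4.15 / (6356 * 0.58) = 19.5225 hp

19.5225 hp


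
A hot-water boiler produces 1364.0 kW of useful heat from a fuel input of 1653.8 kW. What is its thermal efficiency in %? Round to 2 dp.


eta = (1364.0/1653.8)*100 = 82.48 %

82.48 %


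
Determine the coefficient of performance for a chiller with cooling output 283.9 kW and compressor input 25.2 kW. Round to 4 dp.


COP = 283.9 / 25.2 = 11.2659

11.2659


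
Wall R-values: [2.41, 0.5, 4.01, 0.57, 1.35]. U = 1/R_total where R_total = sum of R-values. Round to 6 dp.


R_total = 2.41 + 0.5 + 4.01 + 0.57 + 1.35 = 8.84
U = 1/8.84 = 0.113122

0.113122


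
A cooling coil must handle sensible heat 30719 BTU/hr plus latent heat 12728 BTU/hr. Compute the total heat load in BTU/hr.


Qt = 30719 + 12728 = 43447 BTU/hr

43447 BTU/hr


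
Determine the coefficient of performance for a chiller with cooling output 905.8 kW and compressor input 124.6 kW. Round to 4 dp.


COP = 905.8 / 124.6 = 7.2697

7.2697


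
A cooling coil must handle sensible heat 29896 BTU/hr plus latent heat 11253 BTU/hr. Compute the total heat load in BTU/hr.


Qt = 29896 + 11253 = 41149 BTU/hr

41149 BTU/hr


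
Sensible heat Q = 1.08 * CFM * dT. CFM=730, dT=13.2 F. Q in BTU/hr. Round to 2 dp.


Q = 1.08 * 730 * 13.2 = 10406.88 BTU/hr

10406.88 BTU/hr


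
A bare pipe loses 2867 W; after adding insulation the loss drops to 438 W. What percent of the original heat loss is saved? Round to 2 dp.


Savings = ((2867-438)/2867)*100 = 84.72 %

84.72 %


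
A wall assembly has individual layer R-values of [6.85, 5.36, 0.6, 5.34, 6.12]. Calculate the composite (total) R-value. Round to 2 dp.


R_total = 6.85 + 5.36 + 0.6 + 5.34 + 6.12 = 24.27

24.27


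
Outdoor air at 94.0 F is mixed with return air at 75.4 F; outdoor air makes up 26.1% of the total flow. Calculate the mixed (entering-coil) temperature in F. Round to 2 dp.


T_mix = 75.4 + (26.1/100)*(94.0-75.4) = 80.25 F

80.25 F


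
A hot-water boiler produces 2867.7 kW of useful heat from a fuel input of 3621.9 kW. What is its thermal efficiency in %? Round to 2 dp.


eta = (2867.7/3621.9)*100 = 79.18 %

79.18 %


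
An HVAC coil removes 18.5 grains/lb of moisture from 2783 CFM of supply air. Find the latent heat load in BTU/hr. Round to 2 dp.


Q = 0.68 * 2783 * 18.5 = 35010.14 BTU/hr

35010.14 BTU/hr


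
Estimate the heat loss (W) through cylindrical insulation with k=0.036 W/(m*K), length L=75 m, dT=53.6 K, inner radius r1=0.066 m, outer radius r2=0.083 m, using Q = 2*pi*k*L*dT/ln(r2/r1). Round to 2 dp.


Q = 2*pi*0.036*75*53.6/ln(0.083/0.066) = 3967.53 W

3967.53 W


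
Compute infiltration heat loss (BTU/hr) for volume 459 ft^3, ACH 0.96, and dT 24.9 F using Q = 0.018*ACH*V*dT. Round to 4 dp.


Q = 0.018 * 0.96 * 459 * 24.9 = 197.4948 BTU/hr

197.4948 BTU/hr


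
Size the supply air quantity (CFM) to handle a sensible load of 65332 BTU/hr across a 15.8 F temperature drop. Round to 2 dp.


CFM = 65332 / (1.08 * 15.8) = 3828.65

3828.65 CFM


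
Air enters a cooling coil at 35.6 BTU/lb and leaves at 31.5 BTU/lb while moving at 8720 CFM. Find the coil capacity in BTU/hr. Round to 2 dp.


Q = 4.5 * 8720 * (35.6 - 31.5) = 160884.00 BTU/hr

160884.00 BTU/hr


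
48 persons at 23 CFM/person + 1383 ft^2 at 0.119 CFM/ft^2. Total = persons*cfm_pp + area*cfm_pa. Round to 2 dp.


Total = 48*23 + 1383*0.119 = 1268.58 CFM

1268.58 CFM


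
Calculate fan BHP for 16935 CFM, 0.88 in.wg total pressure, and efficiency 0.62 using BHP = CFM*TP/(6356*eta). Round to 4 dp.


BHP = 16935 * 0.88 / (6356 * 0.62) = 3.7817 hp

3.7817 hp


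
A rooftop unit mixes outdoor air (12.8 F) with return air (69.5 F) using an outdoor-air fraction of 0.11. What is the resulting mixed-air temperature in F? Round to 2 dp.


T_mix = 0.11*12.8 + 0.89*69.5 = 63.26 F

63.26 F


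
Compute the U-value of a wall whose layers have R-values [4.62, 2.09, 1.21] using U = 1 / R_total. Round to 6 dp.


R_total = 4.62 + 2.09 + 1.21 = 7.92
U = 1/7.92 = 0.126263

0.126263


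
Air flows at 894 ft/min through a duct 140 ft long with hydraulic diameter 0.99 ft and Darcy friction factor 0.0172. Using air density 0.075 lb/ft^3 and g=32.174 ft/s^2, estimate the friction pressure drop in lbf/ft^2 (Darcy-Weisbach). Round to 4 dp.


v_fps = 894/60 = 14.9 ft/s
dp = 0.0172*(140/0.99)*0.075*14.9^2/(2*32.174) = 0.6294 lbf/ft^2

0.6294 lbf/ft^2


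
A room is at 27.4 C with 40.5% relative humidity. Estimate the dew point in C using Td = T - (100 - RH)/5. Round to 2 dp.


Td = 27.4 - (100-40.5)/5 = 15.50 C

15.50 C


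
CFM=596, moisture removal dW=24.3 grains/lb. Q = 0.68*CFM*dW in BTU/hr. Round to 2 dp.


Q = 0.68 * 596 * 24.3 = 9848.30 BTU/hr

9848.30 BTU/hr


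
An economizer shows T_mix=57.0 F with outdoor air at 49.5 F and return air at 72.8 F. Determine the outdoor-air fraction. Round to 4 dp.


frac = (57.0 - 72.8) / (49.5 - 72.8) = 0.6781

0.6781


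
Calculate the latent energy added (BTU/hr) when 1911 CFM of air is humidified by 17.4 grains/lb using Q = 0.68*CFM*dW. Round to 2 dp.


Q = 0.68 * 1911 * 17.4 = 22610.95 BTU/hr

22610.95 BTU/hr


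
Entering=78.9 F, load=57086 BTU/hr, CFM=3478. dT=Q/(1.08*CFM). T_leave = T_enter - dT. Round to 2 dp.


dT = 57086/(1.08*3478) = 15.1976
T_leave = 78.9 - 15.1976 = 63.70 F

63.70 F


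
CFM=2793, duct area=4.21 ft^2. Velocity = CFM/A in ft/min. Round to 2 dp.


V = 2793 / 4.21 = 663.42 ft/min

663.42 ft/min


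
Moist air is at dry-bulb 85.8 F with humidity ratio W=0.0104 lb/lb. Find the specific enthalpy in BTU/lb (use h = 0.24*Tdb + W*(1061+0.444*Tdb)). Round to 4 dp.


h = 0.24*85.8 + 0.0104*(1061+0.444*85.8) = 32.0226 BTU/lb

32.0226 BTU/lb


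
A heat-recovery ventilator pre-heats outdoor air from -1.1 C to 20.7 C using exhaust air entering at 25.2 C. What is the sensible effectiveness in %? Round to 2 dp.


eff = (20.7-(-1.1))/(25.2-(-1.1))*100 = 82.89 %

82.89 %


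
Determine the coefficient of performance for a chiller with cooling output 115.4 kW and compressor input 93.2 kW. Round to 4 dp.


COP = 115.4 / 93.2 = 1.2382

1.2382


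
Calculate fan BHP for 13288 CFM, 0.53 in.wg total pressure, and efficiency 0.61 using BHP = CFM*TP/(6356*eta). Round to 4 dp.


BHP = 13288 * 0.53 / (6356 * 0.61) = 1.8164 hp

1.8164 hp


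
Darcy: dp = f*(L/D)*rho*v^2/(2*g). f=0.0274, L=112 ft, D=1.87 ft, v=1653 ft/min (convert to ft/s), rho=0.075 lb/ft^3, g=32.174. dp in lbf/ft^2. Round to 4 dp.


v_fps = 1653/60 = 27.55 ft/s
dp = 0.0274*(112/1.87)*0.075*27.55^2/(2*32.174) = 1.4518 lbf/ft^2

1.4518 lbf/ft^2


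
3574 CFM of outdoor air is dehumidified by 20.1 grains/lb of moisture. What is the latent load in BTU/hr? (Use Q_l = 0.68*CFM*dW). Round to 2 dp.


Q = 0.68 * 3574 * 20.1 = 48849.43 BTU/hr

48849.43 BTU/hr


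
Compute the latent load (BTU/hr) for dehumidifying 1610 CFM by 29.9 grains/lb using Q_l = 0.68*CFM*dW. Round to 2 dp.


Q = 0.68 * 1610 * 29.9 = 32734.52 BTU/hr

32734.52 BTU/hr


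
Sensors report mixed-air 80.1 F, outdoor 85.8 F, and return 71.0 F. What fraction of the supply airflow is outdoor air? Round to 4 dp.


frac = (80.1 - 71.0) / (85.8 - 71.0) = 0.6149

0.6149


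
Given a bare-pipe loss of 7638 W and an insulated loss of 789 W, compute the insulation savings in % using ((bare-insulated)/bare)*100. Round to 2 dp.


Savings = ((7638-789)/7638)*100 = 89.67 %

89.67 %


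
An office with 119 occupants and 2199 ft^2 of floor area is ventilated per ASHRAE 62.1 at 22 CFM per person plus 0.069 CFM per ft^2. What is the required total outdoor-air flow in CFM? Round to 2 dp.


Total = 119*22 + 2199*0.069 = 2769.73 CFM

2769.73 CFM


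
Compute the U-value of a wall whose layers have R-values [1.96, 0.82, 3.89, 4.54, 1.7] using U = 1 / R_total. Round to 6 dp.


R_total = 1.96 + 0.82 + 3.89 + 4.54 + 1.7 = 12.91
U = 1/12.91 = 0.077459

0.077459


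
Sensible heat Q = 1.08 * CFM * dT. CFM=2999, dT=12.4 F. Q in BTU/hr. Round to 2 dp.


Q = 1.08 * 2999 * 12.4 = 40162.61 BTU/hr

40162.61 BTU/hr


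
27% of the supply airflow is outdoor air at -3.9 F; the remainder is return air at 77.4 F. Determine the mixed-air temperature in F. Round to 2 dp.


T_mix = 0.27*(-3.9) + 0.73*77.4 = 55.45 F

55.45 F


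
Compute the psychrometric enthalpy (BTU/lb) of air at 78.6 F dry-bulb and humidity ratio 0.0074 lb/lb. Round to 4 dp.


h = 0.24*78.6 + 0.0074*(1061+0.444*78.6) = 26.9736 BTU/lb

26.9736 BTU/lb


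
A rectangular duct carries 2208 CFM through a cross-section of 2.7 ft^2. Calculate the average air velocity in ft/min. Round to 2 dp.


V = 2208 / 2.7 = 817.78 ft/min

817.78 ft/min


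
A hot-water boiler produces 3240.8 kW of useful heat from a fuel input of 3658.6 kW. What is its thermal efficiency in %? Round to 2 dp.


eta = (3240.8/3658.6)*100 = 88.58 %

88.58 %


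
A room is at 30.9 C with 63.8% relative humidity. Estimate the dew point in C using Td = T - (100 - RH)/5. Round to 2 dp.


Td = 30.9 - (100-63.8)/5 = 23.66 C

23.66 C
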